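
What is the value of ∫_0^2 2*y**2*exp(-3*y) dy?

Integrate by parts twice (u = y^2, dv = 2*exp(-3*y) dy).
An antiderivative is F(y) = (-18*y**2 - 12*y - 4)*exp(-3*y)/27.
Then F(2) - F(0) = (-100*exp(-6)/27) - (-4/27) = 4/27 - 100*exp(-6)/27.

4/27 - 100*exp(-6)/27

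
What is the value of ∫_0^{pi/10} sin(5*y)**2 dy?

pi/20

Use the identity sin^2(5*y) = (1 - cos(10*y))/2.
An antiderivative is F(y) = y/2 - sin(10*y)/20.
Then F(pi/10) - F(0) = (pi/20) - (0) = pi/20.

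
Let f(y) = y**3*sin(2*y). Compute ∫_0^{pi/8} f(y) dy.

sqrt(2)*(-384 - pi**3 + 12*pi**2 + 96*pi)/2048

Integrate by parts 3 times (u = y^3, dv = sin(2*y) dy).
An antiderivative is F(y) = -y**3*cos(2*y)/2 + 3*y**2*sin(2*y)/4 + 3*y*cos(2*y)/4 - 3*sin(2*y)/8.
Then F(pi/8) - F(0) = (sqrt(2)*(-384 - pi**3 + 12*pi**2 + 96*pi)/2048) - (0) = sqrt(2)*(-384 - pi**3 + 12*pi**2 + 96*pi)/2048.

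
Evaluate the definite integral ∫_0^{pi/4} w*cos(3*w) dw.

Integrate by parts once (u = w, dv = cos(3*w) dw).
An antiderivative is F(w) = w*sin(3*w)/3 + cos(3*w)/9.
Then F(pi/4) - F(0) = (sqrt(2)*(-4 + 3*pi)/72) - (1/9) = -1/9 - sqrt(2)/18 + sqrt(2)*pi/24.

-1/9 - sqrt(2)/18 + sqrt(2)*pi/24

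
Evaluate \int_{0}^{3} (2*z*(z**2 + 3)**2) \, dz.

567

Let u = z**2 + 3, so du = 2*z dz. When z = 0, u = 3; when z = 3, u = 12.
The integral becomes ∫ u**2 du from 3 to 12, with antiderivative u**3/3.
Back in z: F(z) = (z**2 + 3)**3/3.
Then F(3) - F(0) = (576) - (9) = 567.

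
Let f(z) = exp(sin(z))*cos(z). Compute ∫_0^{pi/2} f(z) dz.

-1 + E

Let u = sin(z), so du = cos(z) dz. When z = 0, u = 0; when z = pi/2, u = 1.
The integral becomes ∫ exp(u) du from 0 to 1, with antiderivative exp(u).
Back in z: F(z) = exp(sin(z)).
Then F(pi/2) - F(0) = (E) - (1) = -1 + E.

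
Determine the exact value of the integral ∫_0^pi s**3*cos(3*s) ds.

Integrate by parts 3 times (u = s^3, dv = cos(3*s) ds).
An antiderivative is F(s) = s**3*sin(3*s)/3 + s**2*cos(3*s)/3 - 2*s*sin(3*s)/9 - 2*cos(3*s)/27.
Then F(pi) - F(0) = (2/27 - pi**2/3) - (-2/27) = 4/27 - pi**2/3.

4/27 - pi**2/3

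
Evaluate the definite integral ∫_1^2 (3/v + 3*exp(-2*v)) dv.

-3*exp(-4)/2 + 3*exp(-2)/2 + 3*log(2)

An antiderivative is F(v) = 3*log(v) - 3*exp(-2*v)/2.
Then F(2) - F(1) = (-3*exp(-4)/2 + 3*log(2)) - (-3*exp(-2)/2) = -3*exp(-4)/2 + 3*exp(-2)/2 + 3*log(2).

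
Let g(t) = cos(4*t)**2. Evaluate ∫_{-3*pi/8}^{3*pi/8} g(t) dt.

3*pi/8

Use the identity cos^2(4*t) = (1 + cos(8*t))/2.
An antiderivative is F(t) = t/2 + sin(8*t)/16.
Then F(3*pi/8) - F(-3*pi/8) = (3*pi/16) - (-3*pi/16) = 3*pi/8.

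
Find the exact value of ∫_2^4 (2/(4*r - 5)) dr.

-log(3)/2 + log(11)/2

An antiderivative is F(r) = log(4*r - 5)/2.
Then F(4) - F(2) = (log(11)/2) - (log(3)/2) = -log(3)/2 + log(11)/2.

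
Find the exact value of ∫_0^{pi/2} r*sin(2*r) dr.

pi/4

Integrate by parts once (u = r, dv = sin(2*r) dr).
An antiderivative is F(r) = -r*cos(2*r)/2 + sin(2*r)/4.
Then F(pi/2) - F(0) = (pi/4) - (0) = pi/4.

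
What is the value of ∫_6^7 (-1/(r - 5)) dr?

An antiderivative is F(r) = -log(r - 5).
Then F(7) - F(6) = (-log(2)) - (0) = -log(2).

-log(2)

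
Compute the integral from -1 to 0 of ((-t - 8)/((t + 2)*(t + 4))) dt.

log(2/9)

Factor the denominator: t**2 + 6*t + 8 = (t + 4)(t + 2).
Partial fractions: (-t - 8)/((t + 2)*(t + 4)) = 2/(t + 4) - 3/(t + 2).
An antiderivative is F(t) = -3*log(t + 2) + 2*log(t + 4).
Then F(0) - F(-1) = (log(2)) - (log(9)) = log(2/9).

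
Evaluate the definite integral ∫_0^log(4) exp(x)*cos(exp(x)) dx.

-sin(1) + sin(4)

Let u = exp(x), so du = exp(x) dx. When x = 0, u = 1; when x = log(4), u = 4.
The integral becomes ∫ cos(u) du from 1 to 4, with antiderivative sin(u).
Back in x: F(x) = sin(exp(x)).
Then F(log(4)) - F(0) = (sin(4)) - (sin(1)) = -sin(1) + sin(4).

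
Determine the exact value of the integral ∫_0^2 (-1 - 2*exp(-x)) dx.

-4 + 2*exp(-2)

An antiderivative is F(x) = -x + 2*exp(-x).
Then F(2) - F(0) = (-2 + 2*exp(-2)) - (2) = -4 + 2*exp(-2).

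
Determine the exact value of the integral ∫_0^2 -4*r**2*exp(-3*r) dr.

-8/27 + 200*exp(-6)/27

Integrate by parts twice (u = r^2, dv = -4*exp(-3*r) dr).
An antiderivative is F(r) = (36*r**2 + 24*r + 8)*exp(-3*r)/27.
Then F(2) - F(0) = (200*exp(-6)/27) - (8/27) = -8/27 + 200*exp(-6)/27.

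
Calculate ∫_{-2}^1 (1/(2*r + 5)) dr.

An antiderivative is F(r) = log(2*r + 5)/2.
Then F(1) - F(-2) = (log(7)/2) - (0) = log(7)/2.

log(7)/2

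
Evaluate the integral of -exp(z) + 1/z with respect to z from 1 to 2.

-exp(2) + log(2) + exp(1)

An antiderivative is F(z) = -exp(z) + log(z).
Then F(2) - F(1) = (-exp(2) + log(2)) - (-exp(1)) = -exp(2) + log(2) + exp(1).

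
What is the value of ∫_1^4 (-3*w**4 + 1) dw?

By the power rule, an antiderivative is F(w) = -3*w**5/5 + w.
Then F(4) - F(1) = (-3052/5) - (2/5) = -3054/5.

-3054/5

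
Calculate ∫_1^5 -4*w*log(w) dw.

24 - 50*log(5)

Integrate by parts once (u = ln w, dv = -4*w dw).
An antiderivative is F(w) = -w**2*(2*log(w) - 1).
Then F(5) - F(1) = (25 - 50*log(5)) - (1) = 24 - 50*log(5).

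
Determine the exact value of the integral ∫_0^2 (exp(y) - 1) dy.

An antiderivative is F(y) = -y + exp(y).
Then F(2) - F(0) = (-2 + exp(2)) - (1) = -3 + exp(2).

-3 + exp(2)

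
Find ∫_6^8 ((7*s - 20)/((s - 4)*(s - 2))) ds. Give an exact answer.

log(54)

Factor the denominator: s**2 - 6*s + 8 = (s - 2)(s - 4).
Partial fractions: (7*s - 20)/((s - 4)*(s - 2)) = 3/(s - 2) + 4/(s - 4).
An antiderivative is F(s) = 4*log(s - 4) + 3*log(s - 2).
Then F(8) - F(6) = (3*log(3) + 11*log(2)) - (10*log(2)) = log(54).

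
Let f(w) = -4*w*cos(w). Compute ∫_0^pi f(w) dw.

Integrate by parts once (u = w, dv = -4*cos(w) dw).
An antiderivative is F(w) = -4*w*sin(w) - 4*cos(w).
Then F(pi) - F(0) = (4) - (-4) = 8.

8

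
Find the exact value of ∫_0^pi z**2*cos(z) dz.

Integrate by parts twice (u = z^2, dv = cos(z) dz).
An antiderivative is F(z) = z**2*sin(z) + 2*z*cos(z) - 2*sin(z).
Then F(pi) - F(0) = (-2*pi) - (0) = -2*pi.

-2*pi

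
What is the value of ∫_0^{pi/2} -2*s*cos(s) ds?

Integrate by parts once (u = s, dv = -2*cos(s) ds).
An antiderivative is F(s) = -2*s*sin(s) - 2*cos(s).
Then F(pi/2) - F(0) = (-pi) - (-2) = 2 - pi.

2 - pi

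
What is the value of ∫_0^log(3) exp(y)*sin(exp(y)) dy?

cos(1) - cos(3)

Let u = exp(y), so du = exp(y) dy. When y = 0, u = 1; when y = log(3), u = 3.
The integral becomes ∫ sin(u) du from 1 to 3, with antiderivative -cos(u).
Back in y: F(y) = -cos(exp(y)).
Then F(log(3)) - F(0) = (-cos(3)) - (-cos(1)) = cos(1) - cos(3).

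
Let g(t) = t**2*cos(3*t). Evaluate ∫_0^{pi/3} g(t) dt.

Integrate by parts twice (u = t^2, dv = cos(3*t) dt).
An antiderivative is F(t) = t**2*sin(3*t)/3 + 2*t*cos(3*t)/9 - 2*sin(3*t)/27.
Then F(pi/3) - F(0) = (-2*pi/27) - (0) = -2*pi/27.

-2*pi/27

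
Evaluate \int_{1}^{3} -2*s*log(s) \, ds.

4 - 9*log(3)

Integrate by parts once (u = ln s, dv = -2*s ds).
An antiderivative is F(s) = -s**2*(2*log(s) - 1)/2.
Then F(3) - F(1) = (9/2 - 9*log(3)) - (1/2) = 4 - 9*log(3).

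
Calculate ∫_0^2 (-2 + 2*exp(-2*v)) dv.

-3 - exp(-4)

An antiderivative is F(v) = -2*v - exp(-2*v).
Then F(2) - F(0) = (-4 - exp(-4)) - (-1) = -3 - exp(-4).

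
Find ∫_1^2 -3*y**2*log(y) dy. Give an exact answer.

7/3 - 8*log(2)

Integrate by parts once (u = ln y, dv = -3*y**2 dy).
An antiderivative is F(y) = -y**3*(3*log(y) - 1)/3.
Then F(2) - F(1) = (8/3 - 8*log(2)) - (1/3) = 7/3 - 8*log(2).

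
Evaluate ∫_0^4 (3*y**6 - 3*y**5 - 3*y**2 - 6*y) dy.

By the power rule, an antiderivative is F(y) = 3*y**7/7 - y**6/2 - y**3 - 3*y**2.
Then F(4) - F(0) = (34032/7) - (0) = 34032/7.

34032/7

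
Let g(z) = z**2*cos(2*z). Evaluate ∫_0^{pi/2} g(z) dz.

-pi/4

Integrate by parts twice (u = z^2, dv = cos(2*z) dz).
An antiderivative is F(z) = z**2*sin(2*z)/2 + z*cos(2*z)/2 - sin(2*z)/4.
Then F(pi/2) - F(0) = (-pi/4) - (0) = -pi/4.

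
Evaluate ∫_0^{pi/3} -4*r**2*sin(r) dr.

-4*sqrt(3)*pi/3 + 2*pi**2/9 + 4

Integrate by parts twice (u = r^2, dv = -4*sin(r) dr).
An antiderivative is F(r) = 4*r**2*cos(r) - 8*r*sin(r) - 8*cos(r).
Then F(pi/3) - F(0) = (-4*sqrt(3)*pi/3 - 4 + 2*pi**2/9) - (-8) = -4*sqrt(3)*pi/3 + 2*pi**2/9 + 4.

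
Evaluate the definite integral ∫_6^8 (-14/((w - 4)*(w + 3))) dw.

-4*log(3) - 2*log(2) + 2*log(11)

Factor the denominator: w**2 - w - 12 = (w + 3)(w - 4).
Partial fractions: -14/((w - 4)*(w + 3)) = 2/(w + 3) - 2/(w - 4).
An antiderivative is F(w) = -2*log(w - 4) + 2*log(w + 3).
Then F(8) - F(6) = (-4*log(2) + 2*log(11)) - (log(81/4)) = -4*log(3) - 2*log(2) + 2*log(11).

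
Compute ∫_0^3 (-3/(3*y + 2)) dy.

log(2/11)

An antiderivative is F(y) = -log(3*y + 2).
Then F(3) - F(0) = (-log(11)) - (-log(2)) = log(2/11).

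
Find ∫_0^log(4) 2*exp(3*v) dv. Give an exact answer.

42

Let u = exp(v), so du = exp(v) dv. When v = 0, u = 1; when v = log(4), u = 4.
The integral becomes 2·∫ u**2 du from 1 to 4, with antiderivative 2*u**3/3.
Back in v: F(v) = 2*exp(3*v)/3.
Then F(log(4)) - F(0) = (128/3) - (2/3) = 42.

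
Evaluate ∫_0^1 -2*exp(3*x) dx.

An antiderivative is F(x) = -2*exp(3*x)/3.
Then F(1) - F(0) = (-2*exp(3)/3) - (-2/3) = 2/3 - 2*exp(3)/3.

2/3 - 2*exp(3)/3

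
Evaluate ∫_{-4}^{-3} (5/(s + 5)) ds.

An antiderivative is F(s) = 5*log(s + 5).
Then F(-3) - F(-4) = (log(32)) - (0) = log(32).

log(32)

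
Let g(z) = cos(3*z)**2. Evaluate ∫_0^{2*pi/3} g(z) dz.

pi/3

Use the identity cos^2(3*z) = (1 + cos(6*z))/2.
An antiderivative is F(z) = z/2 + sin(6*z)/12.
Then F(2*pi/3) - F(0) = (pi/3) - (0) = pi/3.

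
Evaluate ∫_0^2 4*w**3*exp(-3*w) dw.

8/27 - 488*exp(-6)/27

Integrate by parts 3 times (u = w^3, dv = 4*exp(-3*w) dw).
An antiderivative is F(w) = (-36*w**3 - 36*w**2 - 24*w - 8)*exp(-3*w)/27.
Then F(2) - F(0) = (-488*exp(-6)/27) - (-8/27) = 8/27 - 488*exp(-6)/27.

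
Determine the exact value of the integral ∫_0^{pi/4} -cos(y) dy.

-sqrt(2)/2

An antiderivative is F(y) = -sin(y).
Then F(pi/4) - F(0) = (-sqrt(2)/2) - (0) = -sqrt(2)/2.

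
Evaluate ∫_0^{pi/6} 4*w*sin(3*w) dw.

4/9

Integrate by parts once (u = w, dv = 4*sin(3*w) dw).
An antiderivative is F(w) = -4*w*cos(3*w)/3 + 4*sin(3*w)/9.
Then F(pi/6) - F(0) = (4/9) - (0) = 4/9.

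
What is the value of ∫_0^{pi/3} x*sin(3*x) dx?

pi/9

Integrate by parts once (u = x, dv = sin(3*x) dx).
An antiderivative is F(x) = -x*cos(3*x)/3 + sin(3*x)/9.
Then F(pi/3) - F(0) = (pi/9) - (0) = pi/9.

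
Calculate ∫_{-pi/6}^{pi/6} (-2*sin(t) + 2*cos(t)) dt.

2

An antiderivative is F(t) = 2*sin(t) + 2*cos(t).
Then F(pi/6) - F(-pi/6) = (1 + sqrt(3)) - (-1 + sqrt(3)) = 2.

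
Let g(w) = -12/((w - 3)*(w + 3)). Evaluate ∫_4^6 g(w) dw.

Factor the denominator: w**2 - 9 = (w + 3)(w - 3).
Partial fractions: -12/((w - 3)*(w + 3)) = 2/(w + 3) - 2/(w - 3).
An antiderivative is F(w) = -2*log(w - 3) + 2*log(w + 3).
Then F(6) - F(4) = (log(9)) - (log(49)) = log(9/49).

log(9/49)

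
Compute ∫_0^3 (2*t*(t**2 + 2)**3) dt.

Let u = t**2 + 2, so du = 2*t dt. When t = 0, u = 2; when t = 3, u = 11.
The integral becomes ∫ u**3 du from 2 to 11, with antiderivative u**4/4.
Back in t: F(t) = (t**2 + 2)**4/4.
Then F(3) - F(0) = (14641/4) - (4) = 14625/4.

14625/4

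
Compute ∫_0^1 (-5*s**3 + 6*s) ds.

7/4

By the power rule, an antiderivative is F(s) = -5*s**4/4 + 3*s**2.
Then F(1) - F(0) = (7/4) - (0) = 7/4.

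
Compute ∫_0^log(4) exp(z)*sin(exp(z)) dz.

cos(1) - cos(4)

Let u = exp(z), so du = exp(z) dz. When z = 0, u = 1; when z = log(4), u = 4.
The integral becomes ∫ sin(u) du from 1 to 4, with antiderivative -cos(u).
Back in z: F(z) = -cos(exp(z)).
Then F(log(4)) - F(0) = (-cos(4)) - (-cos(1)) = cos(1) - cos(4).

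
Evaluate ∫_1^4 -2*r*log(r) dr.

Integrate by parts once (u = ln r, dv = -2*r dr).
An antiderivative is F(r) = -r**2*(2*log(r) - 1)/2.
Then F(4) - F(1) = (8 - 32*log(2)) - (1/2) = 15/2 - 32*log(2).

15/2 - 32*log(2)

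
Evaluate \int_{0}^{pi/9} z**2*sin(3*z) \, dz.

-1/27 - pi**2/486 + sqrt(3)*pi/81

Integrate by parts twice (u = z^2, dv = sin(3*z) dz).
An antiderivative is F(z) = -z**2*cos(3*z)/3 + 2*z*sin(3*z)/9 + 2*cos(3*z)/27.
Then F(pi/9) - F(0) = (-pi**2/486 + 1/27 + sqrt(3)*pi/81) - (2/27) = -1/27 - pi**2/486 + sqrt(3)*pi/81.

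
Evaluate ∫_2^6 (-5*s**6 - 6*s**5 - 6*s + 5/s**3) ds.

By the power rule, an antiderivative is F(s) = -5*s**7/7 - s**6 - 3*s**2 - 5/(2*s**2).
Then F(6) - F(2) = (-124346051/504) - (-9411/56) = -15532669/63.

-15532669/63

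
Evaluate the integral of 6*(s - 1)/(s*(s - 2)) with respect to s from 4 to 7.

Factor the denominator: s**2 - 2*s = s(s - 2).
Partial fractions: 6*(s - 1)/(s*(s - 2)) = 3/s + 3/(s - 2).
An antiderivative is F(s) = 3*log(s) + 3*log(s - 2).
Then F(7) - F(4) = (3*log(5) + 3*log(7)) - (9*log(2)) = -9*log(2) + 3*log(5) + 3*log(7).

-9*log(2) + 3*log(5) + 3*log(7)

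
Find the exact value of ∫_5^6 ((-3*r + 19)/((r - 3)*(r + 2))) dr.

Factor the denominator: r**2 - r - 6 = (r + 2)(r - 3).
Partial fractions: (-3*r + 19)/((r - 3)*(r + 2)) = -5/(r + 2) + 2/(r - 3).
An antiderivative is F(r) = 2*log(r - 3) - 5*log(r + 2).
Then F(6) - F(5) = (-15*log(2) + 2*log(3)) - (-5*log(7) + 2*log(2)) = -17*log(2) + 2*log(3) + 5*log(7).

-17*log(2) + 2*log(3) + 5*log(7)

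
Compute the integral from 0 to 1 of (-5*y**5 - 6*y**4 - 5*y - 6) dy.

-158/15

By the power rule, an antiderivative is F(y) = -5*y**6/6 - 6*y**5/5 - 5*y**2/2 - 6*y.
Then F(1) - F(0) = (-158/15) - (0) = -158/15.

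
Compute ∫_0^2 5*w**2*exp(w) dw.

Integrate by parts twice (u = w^2, dv = 5*exp(w) dw).
An antiderivative is F(w) = (5*w**2 - 10*w + 10)*exp(w).
Then F(2) - F(0) = (10*exp(2)) - (10) = -10 + 10*exp(2).

-10 + 10*exp(2)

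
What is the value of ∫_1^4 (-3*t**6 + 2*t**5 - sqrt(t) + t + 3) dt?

By the power rule, an antiderivative is F(t) = -3*t**7/7 + t**6/3 - 2*t**(3/2)/3 + t**2/2 + 3*t.
Then F(4) - F(1) = (-39492/7) - (115/42) = -237067/42.

-237067/42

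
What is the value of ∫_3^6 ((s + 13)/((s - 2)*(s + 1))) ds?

-4*log(7) + 18*log(2)

Factor the denominator: s**2 - s - 2 = (s + 1)(s - 2).
Partial fractions: (s + 13)/((s - 2)*(s + 1)) = -4/(s + 1) + 5/(s - 2).
An antiderivative is F(s) = 5*log(s - 2) - 4*log(s + 1).
Then F(6) - F(3) = (-4*log(7) + 10*log(2)) - (-8*log(2)) = -4*log(7) + 18*log(2).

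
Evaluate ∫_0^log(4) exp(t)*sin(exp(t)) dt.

cos(1) - cos(4)

Let u = exp(t), so du = exp(t) dt. When t = 0, u = 1; when t = log(4), u = 4.
The integral becomes ∫ sin(u) du from 1 to 4, with antiderivative -cos(u).
Back in t: F(t) = -cos(exp(t)).
Then F(log(4)) - F(0) = (-cos(4)) - (-cos(1)) = cos(1) - cos(4).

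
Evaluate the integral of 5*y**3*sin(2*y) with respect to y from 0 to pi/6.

Integrate by parts 3 times (u = y^3, dv = 5*sin(2*y) dy).
An antiderivative is F(y) = -5*y**3*cos(2*y)/2 + 15*y**2*sin(2*y)/4 + 15*y*cos(2*y)/4 - 15*sin(2*y)/8.
Then F(pi/6) - F(0) = (-15*sqrt(3)/16 - 5*pi**3/864 + 5*sqrt(3)*pi**2/96 + 5*pi/16) - (0) = -15*sqrt(3)/16 - 5*pi**3/864 + 5*sqrt(3)*pi**2/96 + 5*pi/16.

-15*sqrt(3)/16 - 5*pi**3/864 + 5*sqrt(3)*pi**2/96 + 5*pi/16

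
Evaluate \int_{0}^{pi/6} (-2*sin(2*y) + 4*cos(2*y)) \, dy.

An antiderivative is F(y) = 2*sin(2*y) + cos(2*y).
Then F(pi/6) - F(0) = (1/2 + sqrt(3)) - (1) = -1/2 + sqrt(3).

-1/2 + sqrt(3)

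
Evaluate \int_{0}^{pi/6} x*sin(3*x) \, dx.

Integrate by parts once (u = x, dv = sin(3*x) dx).
An antiderivative is F(x) = -x*cos(3*x)/3 + sin(3*x)/9.
Then F(pi/6) - F(0) = (1/9) - (0) = 1/9.

1/9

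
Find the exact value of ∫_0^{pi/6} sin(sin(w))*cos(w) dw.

Let u = sin(w), so du = cos(w) dw. When w = 0, u = 0; when w = pi/6, u = 1/2.
The integral becomes ∫ sin(u) du from 0 to 1/2, with antiderivative -cos(u).
Back in w: F(w) = -cos(sin(w)).
Then F(pi/6) - F(0) = (-cos(1/2)) - (-1) = 1 - cos(1/2).

1 - cos(1/2)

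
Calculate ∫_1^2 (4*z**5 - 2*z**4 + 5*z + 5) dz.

By the power rule, an antiderivative is F(z) = 2*z**6/3 - 2*z**5/5 + 5*z**2/2 + 5*z.
Then F(2) - F(1) = (748/15) - (233/30) = 421/10.

421/10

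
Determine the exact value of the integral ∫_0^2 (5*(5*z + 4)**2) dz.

2680/3

Let u = 5*z + 4, so du = 5 dz. When z = 0, u = 4; when z = 2, u = 14.
The integral becomes ∫ u**2 du from 4 to 14, with antiderivative u**3/3.
Back in z: F(z) = (5*z + 4)**3/3.
Then F(2) - F(0) = (2744/3) - (64/3) = 2680/3.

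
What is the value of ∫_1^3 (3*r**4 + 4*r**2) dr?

By the power rule, an antiderivative is F(r) = 3*r**5/5 + 4*r**3/3.
Then F(3) - F(1) = (909/5) - (29/15) = 2698/15.

2698/15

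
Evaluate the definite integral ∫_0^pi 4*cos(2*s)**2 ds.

Use the identity cos^2(2*s) = (1 + cos(4*s))/2.
An antiderivative is F(s) = 2*s + sin(4*s)/2.
Then F(pi) - F(0) = (2*pi) - (0) = 2*pi.

2*pi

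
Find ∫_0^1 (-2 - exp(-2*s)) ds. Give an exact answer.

An antiderivative is F(s) = -2*s + exp(-2*s)/2.
Then F(1) - F(0) = (-2 + exp(-2)/2) - (1/2) = -5/2 + exp(-2)/2.

-5/2 + exp(-2)/2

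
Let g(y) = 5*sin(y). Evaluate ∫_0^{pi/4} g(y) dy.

5 - 5*sqrt(2)/2

An antiderivative is F(y) = -5*cos(y).
Then F(pi/4) - F(0) = (-5*sqrt(2)/2) - (-5) = 5 - 5*sqrt(2)/2.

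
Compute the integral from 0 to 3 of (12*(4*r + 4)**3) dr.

Let u = 4*r + 4, so du = 4 dr. When r = 0, u = 4; when r = 3, u = 16.
The integral becomes 3·∫ u**3 du from 4 to 16, with antiderivative 3*u**4/4.
Back in r: F(r) = 3*(4*r + 4)**4/4.
Then F(3) - F(0) = (49152) - (192) = 48960.

48960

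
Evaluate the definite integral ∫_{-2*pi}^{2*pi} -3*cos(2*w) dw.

An antiderivative is F(w) = -3*sin(2*w)/2.
Then F(2*pi) - F(-2*pi) = (0) - (0) = 0.

0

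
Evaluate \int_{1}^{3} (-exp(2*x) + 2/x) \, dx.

-exp(6)/2 + log(9) + exp(2)/2

An antiderivative is F(x) = -exp(2*x)/2 + 2*log(x).
Then F(3) - F(1) = (-exp(6)/2 + log(9)) - (-exp(2)/2) = -exp(6)/2 + log(9) + exp(2)/2.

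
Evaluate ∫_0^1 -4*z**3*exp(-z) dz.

Integrate by parts 3 times (u = z^3, dv = -4*exp(-z) dz).
An antiderivative is F(z) = (4*z**3 + 12*z**2 + 24*z + 24)*exp(-z).
Then F(1) - F(0) = (64*exp(-1)) - (24) = -24 + 64*exp(-1).

-24 + 64*exp(-1)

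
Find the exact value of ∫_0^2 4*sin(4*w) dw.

Let u = 4*w, so du = 4 dw. When w = 0, u = 0; when w = 2, u = 8.
The integral becomes ∫ sin(u) du from 0 to 8, with antiderivative -cos(u).
Back in w: F(w) = -cos(4*w).
Then F(2) - F(0) = (-cos(8)) - (-1) = 1 - cos(8).

1 - cos(8)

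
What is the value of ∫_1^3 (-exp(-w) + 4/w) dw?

An antiderivative is F(w) = 4*log(w) + exp(-w).
Then F(3) - F(1) = (exp(-3) + 4*log(3)) - (exp(-1)) = -exp(-1) + exp(-3) + 4*log(3).

-exp(-1) + exp(-3) + 4*log(3)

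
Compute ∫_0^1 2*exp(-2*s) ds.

1 - exp(-2)

An antiderivative is F(s) = -exp(-2*s).
Then F(1) - F(0) = (-exp(-2)) - (-1) = 1 - exp(-2).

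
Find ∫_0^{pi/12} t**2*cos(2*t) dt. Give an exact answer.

Integrate by parts twice (u = t^2, dv = cos(2*t) dt).
An antiderivative is F(t) = t**2*sin(2*t)/2 + t*cos(2*t)/2 - sin(2*t)/4.
Then F(pi/12) - F(0) = (-1/8 + pi**2/576 + sqrt(3)*pi/48) - (0) = -1/8 + pi**2/576 + sqrt(3)*pi/48.

-1/8 + pi**2/576 + sqrt(3)*pi/48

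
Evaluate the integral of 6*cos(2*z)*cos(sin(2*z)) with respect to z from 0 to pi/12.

Let u = sin(2*z), so du = 2*cos(2*z) dz. When z = 0, u = 0; when z = pi/12, u = 1/2.
The integral becomes 3·∫ cos(u) du from 0 to 1/2, with antiderivative 3*sin(u).
Back in z: F(z) = 3*sin(sin(2*z)).
Then F(pi/12) - F(0) = (3*sin(1/2)) - (0) = 3*sin(1/2).

3*sin(1/2)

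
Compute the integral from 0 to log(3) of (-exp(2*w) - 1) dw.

An antiderivative is F(w) = -exp(2*w)/2 - w.
Then F(log(3)) - F(0) = (-9/2 - log(3)) - (-1/2) = -4 - log(3).

-4 - log(3)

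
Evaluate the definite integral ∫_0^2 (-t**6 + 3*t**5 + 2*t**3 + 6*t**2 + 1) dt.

By the power rule, an antiderivative is F(t) = -t**7/7 + t**6/2 + t**4/2 + 2*t**3 + t.
Then F(2) - F(0) = (278/7) - (0) = 278/7.

278/7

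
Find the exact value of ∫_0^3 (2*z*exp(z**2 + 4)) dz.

Let u = z**2 + 4, so du = 2*z dz. When z = 0, u = 4; when z = 3, u = 13.
The integral becomes ∫ exp(u) du from 4 to 13, with antiderivative exp(u).
Back in z: F(z) = exp(z**2 + 4).
Then F(3) - F(0) = (exp(13)) - (exp(4)) = -exp(4) + exp(13).

-exp(4) + exp(13)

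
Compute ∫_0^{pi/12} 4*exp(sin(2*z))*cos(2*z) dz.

-2 + 2*exp(1/2)

Let u = sin(2*z), so du = 2*cos(2*z) dz. When z = 0, u = 0; when z = pi/12, u = 1/2.
The integral becomes 2·∫ exp(u) du from 0 to 1/2, with antiderivative 2*exp(u).
Back in z: F(z) = 2*exp(sin(2*z)).
Then F(pi/12) - F(0) = (2*exp(1/2)) - (2) = -2 + 2*exp(1/2).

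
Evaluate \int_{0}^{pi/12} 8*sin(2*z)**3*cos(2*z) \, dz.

Let u = sin(2*z), so du = 2*cos(2*z) dz. When z = 0, u = 0; when z = pi/12, u = 1/2.
The integral becomes 4·∫ u**3 du from 0 to 1/2, with antiderivative u**4.
Back in z: F(z) = sin(2*z)**4.
Then F(pi/12) - F(0) = (1/16) - (0) = 1/16.

1/16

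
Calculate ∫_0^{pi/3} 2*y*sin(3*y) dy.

2*pi/9

Integrate by parts once (u = y, dv = 2*sin(3*y) dy).
An antiderivative is F(y) = -2*y*cos(3*y)/3 + 2*sin(3*y)/9.
Then F(pi/3) - F(0) = (2*pi/9) - (0) = 2*pi/9.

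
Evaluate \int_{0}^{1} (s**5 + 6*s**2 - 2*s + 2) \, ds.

19/6

By the power rule, an antiderivative is F(s) = s**6/6 + 2*s**3 - s**2 + 2*s.
Then F(1) - F(0) = (19/6) - (0) = 19/6.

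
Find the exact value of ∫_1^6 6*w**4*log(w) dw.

Integrate by parts once (u = ln w, dv = 6*w**4 dw).
An antiderivative is F(w) = 6*w**5*(5*log(w) - 1)/25.
Then F(6) - F(1) = (-46656/25 + 46656*log(6)/5) - (-6/25) = -1866 + 46656*log(6)/5.

-1866 + 46656*log(6)/5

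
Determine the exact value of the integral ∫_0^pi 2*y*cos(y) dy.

-4

Integrate by parts once (u = y, dv = 2*cos(y) dy).
An antiderivative is F(y) = 2*y*sin(y) + 2*cos(y).
Then F(pi) - F(0) = (-2) - (2) = -4.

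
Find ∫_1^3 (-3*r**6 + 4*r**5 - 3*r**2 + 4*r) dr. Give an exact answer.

By the power rule, an antiderivative is F(r) = -3*r**7/7 + 2*r**6/3 - r**3 + 2*r**2.
Then F(3) - F(1) = (-3222/7) - (26/21) = -9692/21.

-9692/21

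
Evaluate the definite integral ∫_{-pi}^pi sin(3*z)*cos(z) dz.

Use the identity sin(3*z)cos(z) = [sin(4*z) + sin(2*z)]/2.
An antiderivative is F(z) = -cos(2*z)/4 - cos(4*z)/8.
Then F(pi) - F(-pi) = (-3/8) - (-3/8) = 0.

0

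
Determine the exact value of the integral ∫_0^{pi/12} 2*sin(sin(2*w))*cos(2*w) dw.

1 - cos(1/2)

Let u = sin(2*w), so du = 2*cos(2*w) dw. When w = 0, u = 0; when w = pi/12, u = 1/2.
The integral becomes ∫ sin(u) du from 0 to 1/2, with antiderivative -cos(u).
Back in w: F(w) = -cos(sin(2*w)).
Then F(pi/12) - F(0) = (-cos(1/2)) - (-1) = 1 - cos(1/2).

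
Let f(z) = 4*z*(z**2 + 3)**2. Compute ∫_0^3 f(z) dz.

1134

Let u = z**2 + 3, so du = 2*z dz. When z = 0, u = 3; when z = 3, u = 12.
The integral becomes 2·∫ u**2 du from 3 to 12, with antiderivative 2*u**3/3.
Back in z: F(z) = 2*(z**2 + 3)**3/3.
Then F(3) - F(0) = (1152) - (18) = 1134.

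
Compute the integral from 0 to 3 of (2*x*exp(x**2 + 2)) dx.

-exp(2) + exp(11)

Let u = x**2 + 2, so du = 2*x dx. When x = 0, u = 2; when x = 3, u = 11.
The integral becomes ∫ exp(u) du from 2 to 11, with antiderivative exp(u).
Back in x: F(x) = exp(x**2 + 2).
Then F(3) - F(0) = (exp(11)) - (exp(2)) = -exp(2) + exp(11).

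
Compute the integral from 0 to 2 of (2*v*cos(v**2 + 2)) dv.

Let u = v**2 + 2, so du = 2*v dv. When v = 0, u = 2; when v = 2, u = 6.
The integral becomes ∫ cos(u) du from 2 to 6, with antiderivative sin(u).
Back in v: F(v) = sin(v**2 + 2).
Then F(2) - F(0) = (sin(6)) - (sin(2)) = -sin(2) + sin(6).

-sin(2) + sin(6)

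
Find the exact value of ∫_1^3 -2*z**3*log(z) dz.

10 - 81*log(3)/2

Integrate by parts once (u = ln z, dv = -2*z**3 dz).
An antiderivative is F(z) = -z**4*(4*log(z) - 1)/8.
Then F(3) - F(1) = (81/8 - 81*log(3)/2) - (1/8) = 10 - 81*log(3)/2.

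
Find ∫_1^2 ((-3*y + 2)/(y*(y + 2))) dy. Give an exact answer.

Factor the denominator: y**2 + 2*y = (y + 2)y.
Partial fractions: (-3*y + 2)/(y*(y + 2)) = -4/(y + 2) + 1/y.
An antiderivative is F(y) = log(y) - 4*log(y + 2).
Then F(2) - F(1) = (-7*log(2)) - (-log(81)) = -7*log(2) + 4*log(3).

-7*log(2) + 4*log(3)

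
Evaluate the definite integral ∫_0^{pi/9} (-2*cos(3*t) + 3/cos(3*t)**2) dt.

2*sqrt(3)/3

An antiderivative is F(t) = -2*sin(3*t)/3 + tan(3*t).
Then F(pi/9) - F(0) = (2*sqrt(3)/3) - (0) = 2*sqrt(3)/3.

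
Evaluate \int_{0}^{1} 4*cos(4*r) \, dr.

sin(4)

Let u = 4*r, so du = 4 dr. When r = 0, u = 0; when r = 1, u = 4.
The integral becomes ∫ cos(u) du from 0 to 4, with antiderivative sin(u).
Back in r: F(r) = sin(4*r).
Then F(1) - F(0) = (sin(4)) - (0) = sin(4).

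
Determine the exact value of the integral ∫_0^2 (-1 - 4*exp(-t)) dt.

An antiderivative is F(t) = -t + 4*exp(-t).
Then F(2) - F(0) = (-2 + 4*exp(-2)) - (4) = -6 + 4*exp(-2).

-6 + 4*exp(-2)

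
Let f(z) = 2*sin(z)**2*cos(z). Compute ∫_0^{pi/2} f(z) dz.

Let u = sin(z), so du = cos(z) dz. When z = 0, u = 0; when z = pi/2, u = 1.
The integral becomes 2·∫ u**2 du from 0 to 1, with antiderivative 2*u**3/3.
Back in z: F(z) = 2*sin(z)**3/3.
Then F(pi/2) - F(0) = (2/3) - (0) = 2/3.

2/3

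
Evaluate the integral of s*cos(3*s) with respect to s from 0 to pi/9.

-1/18 + sqrt(3)*pi/54

Integrate by parts once (u = s, dv = cos(3*s) ds).
An antiderivative is F(s) = s*sin(3*s)/3 + cos(3*s)/9.
Then F(pi/9) - F(0) = (1/18 + sqrt(3)*pi/54) - (1/9) = -1/18 + sqrt(3)*pi/54.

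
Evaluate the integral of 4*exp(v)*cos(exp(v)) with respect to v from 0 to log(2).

-4*sin(1) + 4*sin(2)

Let u = exp(v), so du = exp(v) dv. When v = 0, u = 1; when v = log(2), u = 2.
The integral becomes 4·∫ cos(u) du from 1 to 2, with antiderivative 4*sin(u).
Back in v: F(v) = 4*sin(exp(v)).
Then F(log(2)) - F(0) = (4*sin(2)) - (4*sin(1)) = -4*sin(1) + 4*sin(2).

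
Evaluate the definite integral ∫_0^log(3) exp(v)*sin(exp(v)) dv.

cos(1) - cos(3)

Let u = exp(v), so du = exp(v) dv. When v = 0, u = 1; when v = log(3), u = 3.
The integral becomes ∫ sin(u) du from 1 to 3, with antiderivative -cos(u).
Back in v: F(v) = -cos(exp(v)).
Then F(log(3)) - F(0) = (-cos(3)) - (-cos(1)) = cos(1) - cos(3).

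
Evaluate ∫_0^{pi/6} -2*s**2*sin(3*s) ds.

Integrate by parts twice (u = s^2, dv = -2*sin(3*s) ds).
An antiderivative is F(s) = 2*s**2*cos(3*s)/3 - 4*s*sin(3*s)/9 - 4*cos(3*s)/27.
Then F(pi/6) - F(0) = (-2*pi/27) - (-4/27) = 4/27 - 2*pi/27.

4/27 - 2*pi/27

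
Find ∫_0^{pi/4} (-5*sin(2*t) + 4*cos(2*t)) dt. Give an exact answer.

-1/2

An antiderivative is F(t) = 2*sin(2*t) + 5*cos(2*t)/2.
Then F(pi/4) - F(0) = (2) - (5/2) = -1/2.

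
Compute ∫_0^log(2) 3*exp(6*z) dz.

Let u = exp(z), so du = exp(z) dz. When z = 0, u = 1; when z = log(2), u = 2.
The integral becomes 3·∫ u**5 du from 1 to 2, with antiderivative u**6/2.
Back in z: F(z) = exp(6*z)/2.
Then F(log(2)) - F(0) = (32) - (1/2) = 63/2.

63/2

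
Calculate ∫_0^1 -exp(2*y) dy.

An antiderivative is F(y) = -exp(2*y)/2.
Then F(1) - F(0) = (-exp(2)/2) - (-1/2) = 1/2 - exp(2)/2.

1/2 - exp(2)/2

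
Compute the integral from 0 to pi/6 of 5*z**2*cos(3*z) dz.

Integrate by parts twice (u = z^2, dv = 5*cos(3*z) dz).
An antiderivative is F(z) = 5*z**2*sin(3*z)/3 + 10*z*cos(3*z)/9 - 10*sin(3*z)/27.
Then F(pi/6) - F(0) = (-10/27 + 5*pi**2/108) - (0) = -10/27 + 5*pi**2/108.

-10/27 + 5*pi**2/108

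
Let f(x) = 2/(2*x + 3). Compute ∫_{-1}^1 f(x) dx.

log(5)

An antiderivative is F(x) = log(2*x + 3).
Then F(1) - F(-1) = (log(5)) - (0) = log(5).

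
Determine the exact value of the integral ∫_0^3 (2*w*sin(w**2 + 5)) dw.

-cos(14) + cos(5)

Let u = w**2 + 5, so du = 2*w dw. When w = 0, u = 5; when w = 3, u = 14.
The integral becomes ∫ sin(u) du from 5 to 14, with antiderivative -cos(u).
Back in w: F(w) = -cos(w**2 + 5).
Then F(3) - F(0) = (-cos(14)) - (-cos(5)) = -cos(14) + cos(5).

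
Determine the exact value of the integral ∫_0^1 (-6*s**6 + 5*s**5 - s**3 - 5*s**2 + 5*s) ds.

47/84

By the power rule, an antiderivative is F(s) = -6*s**7/7 + 5*s**6/6 - s**4/4 - 5*s**3/3 + 5*s**2/2.
Then F(1) - F(0) = (47/84) - (0) = 47/84.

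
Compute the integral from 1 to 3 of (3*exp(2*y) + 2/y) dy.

An antiderivative is F(y) = 3*exp(2*y)/2 + 2*log(y).
Then F(3) - F(1) = (log(9) + 3*exp(6)/2) - (3*exp(2)/2) = -3*exp(2)/2 + log(9) + 3*exp(6)/2.

-3*exp(2)/2 + log(9) + 3*exp(6)/2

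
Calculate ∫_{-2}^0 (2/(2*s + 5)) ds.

log(5)

An antiderivative is F(s) = log(2*s + 5).
Then F(0) - F(-2) = (log(5)) - (0) = log(5).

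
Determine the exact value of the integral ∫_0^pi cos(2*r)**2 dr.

Use the identity cos^2(2*r) = (1 + cos(4*r))/2.
An antiderivative is F(r) = r/2 + sin(4*r)/8.
Then F(pi) - F(0) = (pi/2) - (0) = pi/2.

pi/2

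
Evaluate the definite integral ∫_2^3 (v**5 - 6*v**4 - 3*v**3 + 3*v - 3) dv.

By the power rule, an antiderivative is F(v) = v**6/6 - 6*v**5/5 - 3*v**4/4 + 3*v**2/2 - 3*v.
Then F(3) - F(2) = (-4527/20) - (-596/15) = -11197/60.

-11197/60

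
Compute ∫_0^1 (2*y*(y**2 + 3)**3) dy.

175/4

Let u = y**2 + 3, so du = 2*y dy. When y = 0, u = 3; when y = 1, u = 4.
The integral becomes ∫ u**3 du from 3 to 4, with antiderivative u**4/4.
Back in y: F(y) = (y**2 + 3)**4/4.
Then F(1) - F(0) = (64) - (81/4) = 175/4.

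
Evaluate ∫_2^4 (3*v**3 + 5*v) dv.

210

By the power rule, an antiderivative is F(v) = 3*v**4/4 + 5*v**2/2.
Then F(4) - F(2) = (232) - (22) = 210.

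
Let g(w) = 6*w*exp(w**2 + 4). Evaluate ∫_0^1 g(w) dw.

-3*(1 - exp(1))*exp(4)

Let u = w**2 + 4, so du = 2*w dw. When w = 0, u = 4; when w = 1, u = 5.
The integral becomes 3·∫ exp(u) du from 4 to 5, with antiderivative 3*exp(u).
Back in w: F(w) = 3*exp(w**2 + 4).
Then F(1) - F(0) = (3*exp(5)) - (3*exp(4)) = -3*(1 - exp(1))*exp(4).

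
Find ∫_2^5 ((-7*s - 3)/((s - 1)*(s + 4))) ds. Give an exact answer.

Factor the denominator: s**2 + 3*s - 4 = (s + 4)(s - 1).
Partial fractions: (-7*s - 3)/((s - 1)*(s + 4)) = -5/(s + 4) - 2/(s - 1).
An antiderivative is F(s) = -2*log(s - 1) - 5*log(s + 4).
Then F(5) - F(2) = (-10*log(3) - 4*log(2)) - (-5*log(3) - 5*log(2)) = -5*log(3) + log(2).

-5*log(3) + log(2)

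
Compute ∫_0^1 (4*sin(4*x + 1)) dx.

-cos(5) + cos(1)

Let u = 4*x + 1, so du = 4 dx. When x = 0, u = 1; when x = 1, u = 5.
The integral becomes ∫ sin(u) du from 1 to 5, with antiderivative -cos(u).
Back in x: F(x) = -cos(4*x + 1).
Then F(1) - F(0) = (-cos(5)) - (-cos(1)) = -cos(5) + cos(1).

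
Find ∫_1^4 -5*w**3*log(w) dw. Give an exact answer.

1275/16 - 640*log(2)

Integrate by parts once (u = ln w, dv = -5*w**3 dw).
An antiderivative is F(w) = -5*w**4*(4*log(w) - 1)/16.
Then F(4) - F(1) = (80 - 640*log(2)) - (5/16) = 1275/16 - 640*log(2).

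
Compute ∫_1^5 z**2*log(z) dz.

Integrate by parts once (u = ln z, dv = z**2 dz).
An antiderivative is F(z) = z**3*(3*log(z) - 1)/9.
Then F(5) - F(1) = (-125/9 + 125*log(5)/3) - (-1/9) = -124/9 + 125*log(5)/3.

-124/9 + 125*log(5)/3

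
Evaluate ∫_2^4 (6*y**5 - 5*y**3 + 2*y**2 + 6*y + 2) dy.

By the power rule, an antiderivative is F(y) = y**6 - 5*y**4/4 + 2*y**3/3 + 3*y**2 + 2*y.
Then F(4) - F(2) = (11624/3) - (196/3) = 11428/3.

11428/3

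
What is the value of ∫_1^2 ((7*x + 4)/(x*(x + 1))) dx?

log(54)

Factor the denominator: x**2 + x = (x + 1)x.
Partial fractions: (7*x + 4)/(x*(x + 1)) = 3/(x + 1) + 4/x.
An antiderivative is F(x) = 4*log(x) + 3*log(x + 1).
Then F(2) - F(1) = (4*log(2) + 3*log(3)) - (log(8)) = log(54).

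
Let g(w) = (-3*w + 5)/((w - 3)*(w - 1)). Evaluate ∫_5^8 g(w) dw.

Factor the denominator: w**2 - 4*w + 3 = (w - 1)(w - 3).
Partial fractions: (-3*w + 5)/((w - 3)*(w - 1)) = -1/(w - 1) - 2/(w - 3).
An antiderivative is F(w) = -2*log(w - 3) - log(w - 1).
Then F(8) - F(5) = (-2*log(5) - log(7)) - (-log(16)) = -2*log(5) - log(7) + 4*log(2).

-2*log(5) - log(7) + 4*log(2)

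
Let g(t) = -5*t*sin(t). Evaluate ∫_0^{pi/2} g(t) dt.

Integrate by parts once (u = t, dv = -5*sin(t) dt).
An antiderivative is F(t) = 5*t*cos(t) - 5*sin(t).
Then F(pi/2) - F(0) = (-5) - (0) = -5.

-5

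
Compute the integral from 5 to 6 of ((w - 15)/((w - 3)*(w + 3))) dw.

Factor the denominator: w**2 - 9 = (w + 3)(w - 3).
Partial fractions: (w - 15)/((w - 3)*(w + 3)) = 3/(w + 3) - 2/(w - 3).
An antiderivative is F(w) = -2*log(w - 3) + 3*log(w + 3).
Then F(6) - F(5) = (log(81)) - (7*log(2)) = -7*log(2) + 4*log(3).

-7*log(2) + 4*log(3)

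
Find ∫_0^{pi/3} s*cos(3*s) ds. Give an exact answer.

Integrate by parts once (u = s, dv = cos(3*s) ds).
An antiderivative is F(s) = s*sin(3*s)/3 + cos(3*s)/9.
Then F(pi/3) - F(0) = (-1/9) - (1/9) = -2/9.

-2/9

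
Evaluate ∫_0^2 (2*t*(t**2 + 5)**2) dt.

Let u = t**2 + 5, so du = 2*t dt. When t = 0, u = 5; when t = 2, u = 9.
The integral becomes ∫ u**2 du from 5 to 9, with antiderivative u**3/3.
Back in t: F(t) = (t**2 + 5)**3/3.
Then F(2) - F(0) = (243) - (125/3) = 604/3.

604/3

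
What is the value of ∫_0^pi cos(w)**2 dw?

pi/2

Use the identity cos^2(w) = (1 + cos(2*w))/2.
An antiderivative is F(w) = w/2 + sin(2*w)/4.
Then F(pi) - F(0) = (pi/2) - (0) = pi/2.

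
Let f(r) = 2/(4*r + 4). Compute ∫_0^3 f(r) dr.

log(2)

An antiderivative is F(r) = log(4*r + 4)/2.
Then F(3) - F(0) = (log(4)) - (log(2)) = log(2).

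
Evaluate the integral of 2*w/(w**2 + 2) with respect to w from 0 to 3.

log(11/2)

Let u = w**2 + 2, so du = 2*w dw. When w = 0, u = 2; when w = 3, u = 11.
The integral becomes ∫ 1/u du from 2 to 11, with antiderivative log(u).
Back in w: F(w) = log(w**2 + 2).
Then F(3) - F(0) = (log(11)) - (log(2)) = log(11/2).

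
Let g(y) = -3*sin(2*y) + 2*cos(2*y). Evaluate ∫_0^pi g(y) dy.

An antiderivative is F(y) = sin(2*y) + 3*cos(2*y)/2.
Then F(pi) - F(0) = (3/2) - (3/2) = 0.

0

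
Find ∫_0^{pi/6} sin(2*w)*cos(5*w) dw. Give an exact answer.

-2/21 + sqrt(3)/28

Use the identity sin(2*w)cos(5*w) = [sin(7*w) + sin(-3*w)]/2.
An antiderivative is F(w) = cos(3*w)/6 - cos(7*w)/14.
Then F(pi/6) - F(0) = (sqrt(3)/28) - (2/21) = -2/21 + sqrt(3)/28.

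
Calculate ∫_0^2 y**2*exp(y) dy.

Integrate by parts twice (u = y^2, dv = exp(y) dy).
An antiderivative is F(y) = (y**2 - 2*y + 2)*exp(y).
Then F(2) - F(0) = (2*exp(2)) - (2) = -2 + 2*exp(2).

-2 + 2*exp(2)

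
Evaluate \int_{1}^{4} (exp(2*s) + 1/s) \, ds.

An antiderivative is F(s) = exp(2*s)/2 + log(s).
Then F(4) - F(1) = (log(4) + exp(8)/2) - (exp(2)/2) = -exp(2)/2 + log(4) + exp(8)/2.

-exp(2)/2 + log(4) + exp(8)/2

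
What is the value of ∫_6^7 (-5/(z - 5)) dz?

An antiderivative is F(z) = -5*log(z - 5).
Then F(7) - F(6) = (-log(32)) - (0) = -log(32).

-log(32)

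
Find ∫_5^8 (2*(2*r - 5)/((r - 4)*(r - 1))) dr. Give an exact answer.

Factor the denominator: r**2 - 5*r + 4 = (r - 1)(r - 4).
Partial fractions: 2*(2*r - 5)/((r - 4)*(r - 1)) = 2/(r - 1) + 2/(r - 4).
An antiderivative is F(r) = 2*log(r - 4) + 2*log(r - 1).
Then F(8) - F(5) = (4*log(2) + 2*log(7)) - (log(16)) = log(49).

log(49)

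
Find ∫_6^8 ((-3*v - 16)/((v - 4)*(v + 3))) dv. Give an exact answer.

Factor the denominator: v**2 - v - 12 = (v + 3)(v - 4).
Partial fractions: (-3*v - 16)/((v - 4)*(v + 3)) = 1/(v + 3) - 4/(v - 4).
An antiderivative is F(v) = -4*log(v - 4) + log(v + 3).
Then F(8) - F(6) = (-8*log(2) + log(11)) - (log(9/16)) = -4*log(2) - 2*log(3) + log(11).

-4*log(2) - 2*log(3) + log(11)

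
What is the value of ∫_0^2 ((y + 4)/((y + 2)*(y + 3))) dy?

log(12/5)

Factor the denominator: y**2 + 5*y + 6 = (y + 3)(y + 2).
Partial fractions: (y + 4)/((y + 2)*(y + 3)) = -1/(y + 3) + 2/(y + 2).
An antiderivative is F(y) = 2*log(y + 2) - log(y + 3).
Then F(2) - F(0) = (log(16/5)) - (log(4/3)) = log(12/5).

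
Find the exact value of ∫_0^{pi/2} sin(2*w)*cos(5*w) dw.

Use the identity sin(2*w)cos(5*w) = [sin(7*w) + sin(-3*w)]/2.
An antiderivative is F(w) = cos(3*w)/6 - cos(7*w)/14.
Then F(pi/2) - F(0) = (0) - (2/21) = -2/21.

-2/21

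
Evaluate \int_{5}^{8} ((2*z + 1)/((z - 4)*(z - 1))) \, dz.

Factor the denominator: z**2 - 5*z + 4 = (z - 1)(z - 4).
Partial fractions: (2*z + 1)/((z - 4)*(z - 1)) = -1/(z - 1) + 3/(z - 4).
An antiderivative is F(z) = 3*log(z - 4) - log(z - 1).
Then F(8) - F(5) = (log(64/7)) - (-log(4)) = -log(7) + 8*log(2).

-log(7) + 8*log(2)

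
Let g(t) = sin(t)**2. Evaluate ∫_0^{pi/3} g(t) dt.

Use the identity sin^2(t) = (1 - cos(2*t))/2.
An antiderivative is F(t) = t/2 - sin(2*t)/4.
Then F(pi/3) - F(0) = (-sqrt(3)/8 + pi/6) - (0) = -sqrt(3)/8 + pi/6.

-sqrt(3)/8 + pi/6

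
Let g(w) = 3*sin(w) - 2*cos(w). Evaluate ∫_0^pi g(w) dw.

6

An antiderivative is F(w) = -2*sin(w) - 3*cos(w).
Then F(pi) - F(0) = (3) - (-3) = 6.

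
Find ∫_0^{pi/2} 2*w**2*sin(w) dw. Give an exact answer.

Integrate by parts twice (u = w^2, dv = 2*sin(w) dw).
An antiderivative is F(w) = -2*w**2*cos(w) + 4*w*sin(w) + 4*cos(w).
Then F(pi/2) - F(0) = (2*pi) - (4) = -4 + 2*pi.

-4 + 2*pi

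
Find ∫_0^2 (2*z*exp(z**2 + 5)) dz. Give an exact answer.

-exp(5) + exp(9)

Let u = z**2 + 5, so du = 2*z dz. When z = 0, u = 5; when z = 2, u = 9.
The integral becomes ∫ exp(u) du from 5 to 9, with antiderivative exp(u).
Back in z: F(z) = exp(z**2 + 5).
Then F(2) - F(0) = (exp(9)) - (exp(5)) = -exp(5) + exp(9).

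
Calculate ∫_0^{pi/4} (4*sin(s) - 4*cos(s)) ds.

An antiderivative is F(s) = -4*sin(s) - 4*cos(s).
Then F(pi/4) - F(0) = (-4*sqrt(2)) - (-4) = 4 - 4*sqrt(2).

4 - 4*sqrt(2)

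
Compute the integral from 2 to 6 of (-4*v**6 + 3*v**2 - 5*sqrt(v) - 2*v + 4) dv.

-1117888/7 - 20*sqrt(6) + 20*sqrt(2)/3

By the power rule, an antiderivative is F(v) = -4*v**7/7 - 10*v**(3/2)/3 + v**3 - v**2 + 4*v.
Then F(6) - F(2) = (-1118316/7 - 20*sqrt(6)) - (-428/7 - 20*sqrt(2)/3) = -1117888/7 - 20*sqrt(6) + 20*sqrt(2)/3.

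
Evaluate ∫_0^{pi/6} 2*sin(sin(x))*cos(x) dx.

Let u = sin(x), so du = cos(x) dx. When x = 0, u = 0; when x = pi/6, u = 1/2.
The integral becomes 2·∫ sin(u) du from 0 to 1/2, with antiderivative -2*cos(u).
Back in x: F(x) = -2*cos(sin(x)).
Then F(pi/6) - F(0) = (-2*cos(1/2)) - (-2) = 2 - 2*cos(1/2).

2 - 2*cos(1/2)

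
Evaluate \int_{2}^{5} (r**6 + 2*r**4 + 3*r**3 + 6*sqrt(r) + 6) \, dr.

By the power rule, an antiderivative is F(r) = r**7/7 + 2*r**5/5 + 3*r**4/4 + 4*r**(3/2) + 6*r.
Then F(5) - F(2) = (20*sqrt(5) + 361465/28) - (8*sqrt(2) + 1928/35) = -8*sqrt(2) + 20*sqrt(5) + 1799613/140.

-8*sqrt(2) + 20*sqrt(5) + 1799613/140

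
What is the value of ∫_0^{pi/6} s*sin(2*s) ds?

Integrate by parts once (u = s, dv = sin(2*s) ds).
An antiderivative is F(s) = -s*cos(2*s)/2 + sin(2*s)/4.
Then F(pi/6) - F(0) = (-pi/24 + sqrt(3)/8) - (0) = -pi/24 + sqrt(3)/8.

-pi/24 + sqrt(3)/8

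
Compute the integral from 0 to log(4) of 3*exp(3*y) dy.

Let u = exp(y), so du = exp(y) dy. When y = 0, u = 1; when y = log(4), u = 4.
The integral becomes 3·∫ u**2 du from 1 to 4, with antiderivative u**3.
Back in y: F(y) = exp(3*y).
Then F(log(4)) - F(0) = (64) - (1) = 63.

63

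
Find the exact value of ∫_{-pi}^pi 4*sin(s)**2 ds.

4*pi

Use the identity sin^2(s) = (1 - cos(2*s))/2.
An antiderivative is F(s) = 2*s - sin(2*s).
Then F(pi) - F(-pi) = (2*pi) - (-2*pi) = 4*pi.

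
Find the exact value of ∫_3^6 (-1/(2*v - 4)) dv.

An antiderivative is F(v) = -log(2*v - 4)/2.
Then F(6) - F(3) = (-3*log(2)/2) - (-log(2)/2) = -log(2).

-log(2)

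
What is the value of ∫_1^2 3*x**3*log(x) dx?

-45/16 + 12*log(2)

Integrate by parts once (u = ln x, dv = 3*x**3 dx).
An antiderivative is F(x) = 3*x**4*(4*log(x) - 1)/16.
Then F(2) - F(1) = (-3 + 12*log(2)) - (-3/16) = -45/16 + 12*log(2).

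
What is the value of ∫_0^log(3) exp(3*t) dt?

26/3

Let u = exp(t), so du = exp(t) dt. When t = 0, u = 1; when t = log(3), u = 3.
The integral becomes ∫ u**2 du from 1 to 3, with antiderivative u**3/3.
Back in t: F(t) = exp(3*t)/3.
Then F(log(3)) - F(0) = (9) - (1/3) = 26/3.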